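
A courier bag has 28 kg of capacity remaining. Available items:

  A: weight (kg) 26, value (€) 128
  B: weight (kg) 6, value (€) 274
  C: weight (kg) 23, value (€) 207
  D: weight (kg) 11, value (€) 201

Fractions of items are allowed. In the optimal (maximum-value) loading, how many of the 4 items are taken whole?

2

Greedy by value/weight ratio, highest first.
Ratios (sorted): B 45.67, D 18.27, C 9.00, A 4.92
take B (6 @ 274); take D (11 @ 201); take 11/23 of C → 99.00. Capacity used 28/28.
2 item(s) taken whole; one partial (take 11/23 of C).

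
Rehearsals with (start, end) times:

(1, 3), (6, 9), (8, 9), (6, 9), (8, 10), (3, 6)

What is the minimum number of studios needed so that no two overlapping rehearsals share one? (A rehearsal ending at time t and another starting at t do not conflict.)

4

Count concurrent intervals with a sweep; the peak is the room count.
starts: [1, 3, 6, 6, 8, 8]
ends:   [3, 6, 9, 9, 9, 10]
s1→1 e3→0 s3→1 e6→0 s6→1 s6→2 s8→3 s8→4  — peak 4.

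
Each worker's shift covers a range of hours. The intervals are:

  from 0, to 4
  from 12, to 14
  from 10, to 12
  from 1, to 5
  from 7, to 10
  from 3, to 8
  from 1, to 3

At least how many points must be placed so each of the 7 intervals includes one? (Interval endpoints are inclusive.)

Sort by right endpoint; whenever an interval is uncovered, place a point at its right end.
Sorted: [1,3] [0,4] [1,5] [3,8] [7,10] [10,12] [12,14]
{[1,3],[0,4],[1,5],[3,8]} hit by 3; {[7,10],[10,12]} hit by 10; {[12,14]} hit by 14.
Points: 3, 10, 14 (3 total).

3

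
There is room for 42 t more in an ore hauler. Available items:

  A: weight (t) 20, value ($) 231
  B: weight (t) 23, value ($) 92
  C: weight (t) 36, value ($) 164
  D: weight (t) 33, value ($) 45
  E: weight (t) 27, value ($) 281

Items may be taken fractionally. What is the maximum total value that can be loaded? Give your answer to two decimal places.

Greedy by value/weight ratio, highest first.
Ratios (sorted): A 11.55, E 10.41, C 4.56, B 4.00, D 1.36
take A (20 @ 231); take 22/27 of E → 228.96. Capacity used 42/42.
Total value = 459.96

459.96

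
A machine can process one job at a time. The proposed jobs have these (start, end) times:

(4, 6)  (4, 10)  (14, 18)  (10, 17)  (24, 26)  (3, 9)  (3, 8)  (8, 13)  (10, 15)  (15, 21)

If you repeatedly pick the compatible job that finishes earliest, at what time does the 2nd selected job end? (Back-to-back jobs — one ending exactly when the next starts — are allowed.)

Greedy by earliest finish: after sorting by end time, pick each interval compatible with the last pick.
By end time: (4,6), (3,8), (3,9), (4,10), (8,13), (10,15), (10,17), (14,18), (15,21), (24,26).
Pick (4,6); next start ≥ 6 → (8,13); next start ≥ 13 → (14,18); next start ≥ 18 → (24,26).
Selected: (4,6) (8,13) (14,18) (24,26)

13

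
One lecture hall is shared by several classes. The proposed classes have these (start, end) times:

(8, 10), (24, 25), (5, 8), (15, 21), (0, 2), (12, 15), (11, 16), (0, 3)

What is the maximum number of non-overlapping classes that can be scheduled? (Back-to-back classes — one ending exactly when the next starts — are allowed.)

6

Sort by end time and greedily take each interval whose start is ≥ the last chosen end.
Sorted by end: (0,2)  (0,3)  (5,8)  (8,10)  (12,15)  (11,16)  (15,21)  (24,25)
take (0,2); take (5,8); take (8,10); take (12,15); take (15,21); take (24,25).
Selected 6 classes.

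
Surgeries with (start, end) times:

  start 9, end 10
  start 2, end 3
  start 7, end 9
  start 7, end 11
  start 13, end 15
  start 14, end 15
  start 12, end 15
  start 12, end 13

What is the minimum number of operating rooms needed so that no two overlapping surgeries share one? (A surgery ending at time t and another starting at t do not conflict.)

Count concurrent intervals with a sweep; the peak is the room count.
Events (time:±→running): 2:+→1 3:-→0 7:+→1 7:+→2 9:-→1 9:+→2 10:-→1 11:-→0 12:+→1 12:+→2 13:-→1 13:+→2 14:+→3 … peak 3.

3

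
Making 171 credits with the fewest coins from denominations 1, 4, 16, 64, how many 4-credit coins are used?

171 − 2×64→43 − 2×16→11 − 2×4→3 − 3×1→0
Count of 4: 2

2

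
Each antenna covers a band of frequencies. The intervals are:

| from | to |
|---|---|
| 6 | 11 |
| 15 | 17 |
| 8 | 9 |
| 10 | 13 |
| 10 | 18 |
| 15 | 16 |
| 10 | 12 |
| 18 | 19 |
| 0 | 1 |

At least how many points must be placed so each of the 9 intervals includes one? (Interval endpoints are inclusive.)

By right end: [0,1]  [8,9]  [6,11]  [10,12]  [10,13]  [15,16]  [15,17]  [10,18]  [18,19]
[0,1] uncovered → point at 1; [8,9] uncovered → point at 9; [10,12] uncovered → point at 12; [15,16] uncovered → point at 16; [18,19] uncovered → point at 19.
Points: 1, 9, 12, 16, 19 (5 total).

5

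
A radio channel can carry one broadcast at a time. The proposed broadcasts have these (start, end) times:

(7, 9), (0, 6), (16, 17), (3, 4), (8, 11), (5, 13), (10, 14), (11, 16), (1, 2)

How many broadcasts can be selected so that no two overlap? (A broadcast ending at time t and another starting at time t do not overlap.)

5

Order by finish time; keep every interval that doesn't clash with the previous kept one.
Sorted by end: (1,2)  (3,4)  (0,6)  (7,9)  (8,11)  (5,13)  (10,14)  (11,16)  (16,17)
take (1,2); take (3,4); skip (0,6); take (7,9); skip (8,11); take (10,14); take (16,17).
Selected 5 broadcasts.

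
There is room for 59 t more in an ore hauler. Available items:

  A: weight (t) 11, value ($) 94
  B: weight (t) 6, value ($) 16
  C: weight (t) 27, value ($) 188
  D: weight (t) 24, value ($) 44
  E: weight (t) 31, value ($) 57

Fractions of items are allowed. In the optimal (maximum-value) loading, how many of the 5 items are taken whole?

Greedy by value/weight ratio, highest first.
Order: A (94/11=8.55) > C (188/27=6.96) > B (16/6=2.67) > E (57/31=1.84) > D (44/24=1.83)
Fill: take A (11 @ 94) → take C (27 @ 188) → take B (6 @ 16) → take 15/31 of E → 27.58; 59/59 used.
3 item(s) taken whole; one partial (take 15/31 of E).

3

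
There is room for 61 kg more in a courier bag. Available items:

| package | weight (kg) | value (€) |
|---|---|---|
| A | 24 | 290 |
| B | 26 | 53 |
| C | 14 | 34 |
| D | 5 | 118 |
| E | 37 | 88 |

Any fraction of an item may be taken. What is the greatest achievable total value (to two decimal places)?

484.81

Order: D (118/5=23.60) > A (290/24=12.08) > C (34/14=2.43) > E (88/37=2.38) > B (53/26=2.04)
Fill: take D (5 @ 118) → take A (24 @ 290) → take C (14 @ 34) → take 18/37 of E → 42.81; 61/61 used.
Total value = 484.81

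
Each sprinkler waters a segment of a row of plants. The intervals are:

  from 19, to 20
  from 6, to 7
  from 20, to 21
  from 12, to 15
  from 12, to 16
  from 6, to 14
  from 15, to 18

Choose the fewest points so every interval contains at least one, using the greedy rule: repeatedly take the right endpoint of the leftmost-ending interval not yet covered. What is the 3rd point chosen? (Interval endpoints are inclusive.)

20

Process intervals by earliest right end; each time one isn't hit yet, stab at its right endpoint.
Sorted: [6,7] [6,14] [12,15] [12,16] [15,18] [19,20] [20,21]
{[6,7],[6,14]} hit by 7; {[12,15],[12,16],[15,18]} hit by 15; {[19,20],[20,21]} hit by 20.
Points: 7, 15, 20 (3 total).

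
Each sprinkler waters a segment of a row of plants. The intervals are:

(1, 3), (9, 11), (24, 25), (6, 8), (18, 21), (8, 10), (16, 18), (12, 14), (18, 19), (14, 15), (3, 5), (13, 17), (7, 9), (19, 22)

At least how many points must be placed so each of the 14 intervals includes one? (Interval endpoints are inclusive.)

7

Sorted: [1,3] [3,5] [6,8] [7,9] [8,10] [9,11] [12,14] [14,15] [13,17] [16,18] [18,19] [18,21] [19,22] [24,25]
{[1,3],[3,5]} hit by 3; {[6,8],[7,9],[8,10]} hit by 8; {[9,11]} hit by 11; {[12,14],[14,15],[13,17]} hit by 14; {[16,18],[18,19],[18,21]} hit by 18; {[19,22]} hit by 22; {[24,25]} hit by 25.
Points: 3, 8, 11, 14, 18, 22, 25 (7 total).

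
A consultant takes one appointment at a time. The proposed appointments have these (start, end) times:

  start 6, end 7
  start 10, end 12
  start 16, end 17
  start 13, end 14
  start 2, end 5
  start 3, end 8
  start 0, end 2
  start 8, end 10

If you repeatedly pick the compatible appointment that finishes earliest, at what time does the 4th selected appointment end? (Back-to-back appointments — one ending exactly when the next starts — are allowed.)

10

Greedy by earliest finish: after sorting by end time, pick each interval compatible with the last pick.
By end time: (0,2), (2,5), (6,7), (3,8), (8,10), (10,12), (13,14), (16,17).
Pick (0,2); next start ≥ 2 → (2,5); next start ≥ 5 → (6,7); next start ≥ 7 → (8,10); next start ≥ 10 → (10,12); next start ≥ 12 → (13,14); next start ≥ 14 → (16,17).
Selected: (0,2) (2,5) (6,7) (8,10) (10,12) (13,14) (16,17)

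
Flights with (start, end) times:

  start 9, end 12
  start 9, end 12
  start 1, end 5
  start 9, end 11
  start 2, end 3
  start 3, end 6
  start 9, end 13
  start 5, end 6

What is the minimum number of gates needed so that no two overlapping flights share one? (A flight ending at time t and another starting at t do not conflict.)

Count concurrent intervals with a sweep; the peak is the room count.
Events (time:±→running): 1:+→1 2:+→2 3:-→1 3:+→2 5:-→1 5:+→2 6:-→1 6:-→0 9:+→1 9:+→2 9:+→3 9:+→4 … peak 4.

4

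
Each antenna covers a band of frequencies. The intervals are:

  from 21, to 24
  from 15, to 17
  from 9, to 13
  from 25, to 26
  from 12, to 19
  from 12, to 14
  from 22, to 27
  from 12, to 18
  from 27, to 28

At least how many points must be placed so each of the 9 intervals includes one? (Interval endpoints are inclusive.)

Process intervals by earliest right end; each time one isn't hit yet, stab at its right endpoint.
By right end: [9,13]  [12,14]  [15,17]  [12,18]  [12,19]  [21,24]  [25,26]  [22,27]  [27,28]
[9,13] uncovered → point at 13; [15,17] uncovered → point at 17; [21,24] uncovered → point at 24; [25,26] uncovered → point at 26; [27,28] uncovered → point at 28.
Points: 13, 17, 24, 26, 28 (5 total).

5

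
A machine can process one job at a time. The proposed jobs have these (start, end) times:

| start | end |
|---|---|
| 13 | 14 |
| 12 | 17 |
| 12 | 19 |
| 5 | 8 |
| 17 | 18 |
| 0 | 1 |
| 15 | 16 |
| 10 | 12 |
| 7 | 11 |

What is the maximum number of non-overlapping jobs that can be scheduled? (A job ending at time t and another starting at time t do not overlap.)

6

Sort by end time and greedily take each interval whose start is ≥ the last chosen end.
Sorted by end: (0,1)  (5,8)  (7,11)  (10,12)  (13,14)  (15,16)  (12,17)  (17,18)  (12,19)
take (0,1); take (5,8); take (10,12); take (13,14); take (15,16); take (17,18).
Selected 6 jobs.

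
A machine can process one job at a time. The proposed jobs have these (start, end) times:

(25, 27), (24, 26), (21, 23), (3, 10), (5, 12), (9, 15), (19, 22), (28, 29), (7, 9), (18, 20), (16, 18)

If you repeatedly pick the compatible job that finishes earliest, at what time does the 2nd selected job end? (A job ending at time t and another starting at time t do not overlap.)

By end time: (7,9), (3,10), (5,12), (9,15), (16,18), (18,20), (19,22), (21,23), (24,26), (25,27), (28,29).
Pick (7,9); next start ≥ 9 → (9,15); next start ≥ 15 → (16,18); next start ≥ 18 → (18,20); next start ≥ 20 → (21,23); next start ≥ 23 → (24,26); next start ≥ 26 → (28,29).
Selected: (7,9) (9,15) (16,18) (18,20) (21,23) (24,26) (28,29)

15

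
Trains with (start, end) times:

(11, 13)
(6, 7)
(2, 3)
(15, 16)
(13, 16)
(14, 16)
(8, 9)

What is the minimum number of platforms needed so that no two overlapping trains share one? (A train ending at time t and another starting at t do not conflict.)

The answer is the maximum number of intervals overlapping at any instant.
starts: [2, 6, 8, 11, 13, 14, 15]
ends:   [3, 7, 9, 13, 16, 16, 16]
s2→1 e3→0 s6→1 e7→0 s8→1 e9→0 s11→1 e13→0 s13→1 s14→2 s15→3  — peak 3.

3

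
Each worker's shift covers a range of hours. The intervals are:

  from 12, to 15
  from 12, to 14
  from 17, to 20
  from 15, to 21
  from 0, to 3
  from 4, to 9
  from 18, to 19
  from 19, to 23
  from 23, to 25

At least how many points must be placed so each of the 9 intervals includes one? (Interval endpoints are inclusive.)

5

Sort by right endpoint; whenever an interval is uncovered, place a point at its right end.
Sorted: [0,3] [4,9] [12,14] [12,15] [18,19] [17,20] [15,21] [19,23] [23,25]
{[0,3]} hit by 3; {[4,9]} hit by 9; {[12,14],[12,15]} hit by 14; {[18,19],[17,20],[15,21],[19,23]} hit by 19; {[23,25]} hit by 25.
Points: 3, 9, 14, 19, 25 (5 total).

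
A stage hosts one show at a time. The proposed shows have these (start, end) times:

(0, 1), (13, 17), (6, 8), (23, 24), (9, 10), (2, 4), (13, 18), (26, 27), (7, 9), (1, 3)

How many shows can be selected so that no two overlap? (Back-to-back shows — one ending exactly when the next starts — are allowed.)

7

Greedy by earliest finish: after sorting by end time, pick each interval compatible with the last pick.
Sorted by end: (0,1)  (1,3)  (2,4)  (6,8)  (7,9)  (9,10)  (13,17)  (13,18)  (23,24)  (26,27)
take (0,1); take (1,3); take (6,8); take (9,10); take (13,17); take (23,24); take (26,27).
Selected 7 shows.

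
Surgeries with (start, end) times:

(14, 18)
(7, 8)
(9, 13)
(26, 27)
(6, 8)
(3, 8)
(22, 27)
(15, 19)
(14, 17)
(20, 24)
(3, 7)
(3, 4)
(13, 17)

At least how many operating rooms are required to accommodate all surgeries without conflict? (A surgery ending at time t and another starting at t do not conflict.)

4

Count concurrent intervals with a sweep; the peak is the room count.
starts: [3, 3, 3, 6, 7, 9, 13, 14, 14, 15, 20, 22, 26]
ends:   [4, 7, 8, 8, 8, 13, 17, 17, 18, 19, 24, 27, 27]
s3→1 s3→2 s3→3 e4→2 s6→3 e7→2 s7→3 e8→2 e8→1 e8→0 s9→1 e13→0 s13→1 s14→2 s14→3 s15→4  — peak 4.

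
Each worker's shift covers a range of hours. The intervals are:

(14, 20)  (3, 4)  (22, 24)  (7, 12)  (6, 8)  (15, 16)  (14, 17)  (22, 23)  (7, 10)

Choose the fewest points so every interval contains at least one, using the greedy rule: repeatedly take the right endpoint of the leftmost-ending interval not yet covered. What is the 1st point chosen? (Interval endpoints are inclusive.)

Process intervals by earliest right end; each time one isn't hit yet, stab at its right endpoint.
Sorted: [3,4] [6,8] [7,10] [7,12] [15,16] [14,17] [14,20] [22,23] [22,24]
{[3,4]} hit by 4; {[6,8],[7,10],[7,12]} hit by 8; {[15,16],[14,17],[14,20]} hit by 16; {[22,23],[22,24]} hit by 23.
Points: 4, 8, 16, 23 (4 total).

4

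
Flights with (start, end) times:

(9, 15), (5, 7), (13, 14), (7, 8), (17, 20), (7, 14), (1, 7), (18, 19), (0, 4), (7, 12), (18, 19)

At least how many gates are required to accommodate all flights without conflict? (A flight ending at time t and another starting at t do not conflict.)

Count concurrent intervals with a sweep; the peak is the room count.
Events (time:±→running): 0:+→1 1:+→2 4:-→1 5:+→2 7:-→1 7:-→0 7:+→1 7:+→2 7:+→3 … peak 3.

3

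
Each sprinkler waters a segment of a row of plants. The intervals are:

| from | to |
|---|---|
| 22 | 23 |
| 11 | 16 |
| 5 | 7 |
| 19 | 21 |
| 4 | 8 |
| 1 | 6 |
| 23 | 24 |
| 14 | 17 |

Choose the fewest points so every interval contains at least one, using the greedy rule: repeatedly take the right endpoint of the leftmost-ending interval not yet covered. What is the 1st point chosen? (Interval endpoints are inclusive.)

6

Process intervals by earliest right end; each time one isn't hit yet, stab at its right endpoint.
By right end: [1,6]  [5,7]  [4,8]  [11,16]  [14,17]  [19,21]  [22,23]  [23,24]
[1,6] uncovered → point at 6; [11,16] uncovered → point at 16; [19,21] uncovered → point at 21; [22,23] uncovered → point at 23.
Points: 6, 16, 21, 23 (4 total).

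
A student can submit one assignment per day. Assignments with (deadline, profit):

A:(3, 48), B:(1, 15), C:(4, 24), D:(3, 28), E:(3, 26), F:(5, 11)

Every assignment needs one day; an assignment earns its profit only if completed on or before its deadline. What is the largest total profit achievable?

137

Sort by profit descending; place each in the latest free slot ≤ its deadline.
By profit: A(d3,48), D(d3,28), E(d3,26), C(d4,24), B(d1,15), F(d5,11)
A→slot 3; D→slot 2; E→slot 1; C→slot 4; B skipped; F→slot 5.
Profit = 26 + 28 + 48 + 24 + 11 = 137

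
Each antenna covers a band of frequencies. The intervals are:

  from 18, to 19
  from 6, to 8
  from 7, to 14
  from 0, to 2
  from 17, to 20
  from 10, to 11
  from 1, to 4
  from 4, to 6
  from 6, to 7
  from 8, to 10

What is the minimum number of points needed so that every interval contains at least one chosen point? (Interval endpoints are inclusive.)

4

Sort by right endpoint; whenever an interval is uncovered, place a point at its right end.
Sorted: [0,2] [1,4] [4,6] [6,7] [6,8] [8,10] [10,11] [7,14] [18,19] [17,20]
{[0,2],[1,4]} hit by 2; {[4,6],[6,7],[6,8]} hit by 6; {[8,10],[10,11],[7,14]} hit by 10; {[18,19],[17,20]} hit by 19.
Points: 2, 6, 10, 19 (4 total).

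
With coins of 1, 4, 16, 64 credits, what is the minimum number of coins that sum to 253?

10

253 − 3×64→61 − 3×16→13 − 3×4→1 − 1×1→0
Total coins = 3 + 3 + 3 + 1 = 10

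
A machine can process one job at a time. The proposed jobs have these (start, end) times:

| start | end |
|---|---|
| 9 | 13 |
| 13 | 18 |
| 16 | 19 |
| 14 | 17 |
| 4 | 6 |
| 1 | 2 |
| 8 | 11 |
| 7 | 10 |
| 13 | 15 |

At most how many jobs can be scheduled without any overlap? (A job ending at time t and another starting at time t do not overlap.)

Order by finish time; keep every interval that doesn't clash with the previous kept one.
Sorted by end: (1,2)  (4,6)  (7,10)  (8,11)  (9,13)  (13,15)  (14,17)  (13,18)  (16,19)
take (1,2); take (4,6); take (7,10); skip (9,13); take (13,15); take (16,19).
Selected 5 jobs.

5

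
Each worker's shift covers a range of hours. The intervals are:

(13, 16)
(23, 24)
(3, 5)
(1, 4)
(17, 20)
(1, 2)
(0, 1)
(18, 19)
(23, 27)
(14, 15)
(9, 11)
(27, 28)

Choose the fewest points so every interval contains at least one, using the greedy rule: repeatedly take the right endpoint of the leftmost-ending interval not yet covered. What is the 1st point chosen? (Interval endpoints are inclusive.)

Process intervals by earliest right end; each time one isn't hit yet, stab at its right endpoint.
Sorted: [0,1] [1,2] [1,4] [3,5] [9,11] [14,15] [13,16] [18,19] [17,20] [23,24] [23,27] [27,28]
{[0,1],[1,2],[1,4]} hit by 1; {[3,5]} hit by 5; {[9,11]} hit by 11; {[14,15],[13,16]} hit by 15; {[18,19],[17,20]} hit by 19; {[23,24],[23,27]} hit by 24; {[27,28]} hit by 28.
Points: 1, 5, 11, 15, 19, 24, 28 (7 total).

1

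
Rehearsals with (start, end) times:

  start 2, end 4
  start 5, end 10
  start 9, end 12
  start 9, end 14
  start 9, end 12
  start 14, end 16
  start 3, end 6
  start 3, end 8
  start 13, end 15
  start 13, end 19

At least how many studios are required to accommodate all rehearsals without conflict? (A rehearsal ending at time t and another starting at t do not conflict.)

Count concurrent intervals with a sweep; the peak is the room count.
Events (time:±→running): 2:+→1 3:+→2 3:+→3 4:-→2 5:+→3 6:-→2 8:-→1 9:+→2 9:+→3 9:+→4 … peak 4.

4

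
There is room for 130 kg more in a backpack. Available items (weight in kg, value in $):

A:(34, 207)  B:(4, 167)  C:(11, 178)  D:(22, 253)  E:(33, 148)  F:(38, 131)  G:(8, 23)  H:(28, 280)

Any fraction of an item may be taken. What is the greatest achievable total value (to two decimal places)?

1224.03

Order: B (167/4=41.75) > C (178/11=16.18) > D (253/22=11.50) > H (280/28=10.00) > A (207/34=6.09) > E (148/33=4.48) > F (131/38=3.45) > G (23/8=2.88)
Fill: take B (4 @ 167) → take C (11 @ 178) → take D (22 @ 253) → take H (28 @ 280) → take A (34 @ 207) → take 31/33 of E → 139.03; 130/130 used.
Total value = 1224.03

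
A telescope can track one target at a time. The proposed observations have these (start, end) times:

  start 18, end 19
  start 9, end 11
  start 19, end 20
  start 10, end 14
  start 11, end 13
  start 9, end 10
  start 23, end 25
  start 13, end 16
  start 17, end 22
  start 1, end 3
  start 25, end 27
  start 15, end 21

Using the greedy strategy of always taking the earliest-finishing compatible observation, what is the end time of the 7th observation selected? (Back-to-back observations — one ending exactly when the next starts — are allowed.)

Greedy by earliest finish: after sorting by end time, pick each interval compatible with the last pick.
Sorted by end: (1,3)  (9,10)  (9,11)  (11,13)  (10,14)  (13,16)  (18,19)  (19,20)  (15,21)  (17,22)  (23,25)  (25,27)
take (1,3); take (9,10); take (11,13); take (13,16); take (18,19); take (19,20); skip (15,21); take (23,25); take (25,27).
Selected: (1,3) (9,10) (11,13) (13,16) (18,19) (19,20) (23,25) (25,27)

25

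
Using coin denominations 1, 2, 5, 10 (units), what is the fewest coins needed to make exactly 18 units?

Use the largest denomination that fits, subtract, and repeat.
18 = 1×10 + 1×5 + 1×2 + 1×1
Total coins = 1 + 1 + 1 + 1 = 4

4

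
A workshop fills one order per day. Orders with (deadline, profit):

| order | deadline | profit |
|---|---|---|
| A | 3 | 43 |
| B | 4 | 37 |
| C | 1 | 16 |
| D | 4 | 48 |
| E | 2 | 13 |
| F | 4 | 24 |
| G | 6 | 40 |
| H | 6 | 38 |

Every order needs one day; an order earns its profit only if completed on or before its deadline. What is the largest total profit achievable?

By profit: D(d4,48), A(d3,43), G(d6,40), H(d6,38), B(d4,37), F(d4,24), C(d1,16), E(d2,13)
D→slot 4; A→slot 3; G→slot 6; H→slot 5; B→slot 2; F→slot 1; C skipped; E skipped.
Profit = 24 + 37 + 43 + 48 + 38 + 40 = 230

230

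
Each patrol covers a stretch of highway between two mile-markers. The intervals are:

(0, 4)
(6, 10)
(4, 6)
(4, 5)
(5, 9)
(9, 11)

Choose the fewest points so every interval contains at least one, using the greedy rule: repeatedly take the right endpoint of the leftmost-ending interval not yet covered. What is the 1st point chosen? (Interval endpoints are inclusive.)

Sort by right endpoint; whenever an interval is uncovered, place a point at its right end.
Sorted: [0,4] [4,5] [4,6] [5,9] [6,10] [9,11]
{[0,4],[4,5],[4,6]} hit by 4; {[5,9],[6,10],[9,11]} hit by 9.
Points: 4, 9 (2 total).

4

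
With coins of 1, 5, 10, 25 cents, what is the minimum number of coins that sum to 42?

Use the largest denomination that fits, subtract, and repeat.
42 = 1×25 + 1×10 + 1×5 + 2×1
Total coins = 1 + 1 + 1 + 2 = 5

5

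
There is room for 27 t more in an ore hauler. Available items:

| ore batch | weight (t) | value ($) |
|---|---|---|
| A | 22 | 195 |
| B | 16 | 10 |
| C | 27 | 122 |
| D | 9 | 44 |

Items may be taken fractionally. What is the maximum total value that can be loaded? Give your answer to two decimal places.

Greedy by value/weight ratio, highest first.
Order: A (195/22=8.86) > D (44/9=4.89) > C (122/27=4.52) > B (10/16=0.62)
Fill: take A (22 @ 195) → take 5/9 of D → 24.44; 27/27 used.
Total value = 219.44

219.44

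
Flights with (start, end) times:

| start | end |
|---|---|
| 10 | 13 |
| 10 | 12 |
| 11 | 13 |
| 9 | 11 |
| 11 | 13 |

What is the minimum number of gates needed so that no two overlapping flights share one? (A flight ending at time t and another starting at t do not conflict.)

Count concurrent intervals with a sweep; the peak is the room count.
Events (time:±→running): 9:+→1 10:+→2 10:+→3 11:-→2 11:+→3 11:+→4 … peak 4.

4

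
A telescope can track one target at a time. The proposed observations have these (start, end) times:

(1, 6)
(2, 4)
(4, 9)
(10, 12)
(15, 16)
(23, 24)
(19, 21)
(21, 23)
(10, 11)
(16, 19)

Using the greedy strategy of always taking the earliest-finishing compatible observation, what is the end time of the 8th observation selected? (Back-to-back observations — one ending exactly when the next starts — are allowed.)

By end time: (2,4), (1,6), (4,9), (10,11), (10,12), (15,16), (16,19), (19,21), (21,23), (23,24).
Pick (2,4); next start ≥ 4 → (4,9); next start ≥ 9 → (10,11); next start ≥ 11 → (15,16); next start ≥ 16 → (16,19); next start ≥ 19 → (19,21); next start ≥ 21 → (21,23); next start ≥ 23 → (23,24).
Selected: (2,4) (4,9) (10,11) (15,16) (16,19) (19,21) (21,23) (23,24)

24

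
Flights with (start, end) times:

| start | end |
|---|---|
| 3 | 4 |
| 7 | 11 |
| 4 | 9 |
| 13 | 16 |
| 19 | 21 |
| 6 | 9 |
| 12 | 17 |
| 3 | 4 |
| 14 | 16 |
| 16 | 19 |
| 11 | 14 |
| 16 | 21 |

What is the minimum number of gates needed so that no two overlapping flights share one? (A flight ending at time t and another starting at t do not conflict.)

3

Count concurrent intervals with a sweep; the peak is the room count.
starts: [3, 3, 4, 6, 7, 11, 12, 13, 14, 16, 16, 19]
ends:   [4, 4, 9, 9, 11, 14, 16, 16, 17, 19, 21, 21]
s3→1 s3→2 e4→1 e4→0 s4→1 s6→2 s7→3  — peak 3.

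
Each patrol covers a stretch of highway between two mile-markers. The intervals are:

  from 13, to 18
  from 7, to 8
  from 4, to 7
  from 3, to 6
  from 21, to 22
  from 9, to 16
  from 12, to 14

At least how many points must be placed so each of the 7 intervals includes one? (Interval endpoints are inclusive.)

By right end: [3,6]  [4,7]  [7,8]  [12,14]  [9,16]  [13,18]  [21,22]
[3,6] uncovered → point at 6; [7,8] uncovered → point at 8; [12,14] uncovered → point at 14; [21,22] uncovered → point at 22.
Points: 6, 8, 14, 22 (4 total).

4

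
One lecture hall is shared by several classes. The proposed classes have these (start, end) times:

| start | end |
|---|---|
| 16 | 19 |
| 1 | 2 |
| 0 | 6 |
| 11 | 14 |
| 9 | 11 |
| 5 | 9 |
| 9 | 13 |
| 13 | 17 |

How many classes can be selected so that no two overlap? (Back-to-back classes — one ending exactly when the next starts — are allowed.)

Sort by end time and greedily take each interval whose start is ≥ the last chosen end.
By end time: (1,2), (0,6), (5,9), (9,11), (9,13), (11,14), (13,17), (16,19).
Pick (1,2); next start ≥ 2 → (5,9); next start ≥ 9 → (9,11); next start ≥ 11 → (11,14); next start ≥ 14 → (16,19).
Selected 5 classes.

5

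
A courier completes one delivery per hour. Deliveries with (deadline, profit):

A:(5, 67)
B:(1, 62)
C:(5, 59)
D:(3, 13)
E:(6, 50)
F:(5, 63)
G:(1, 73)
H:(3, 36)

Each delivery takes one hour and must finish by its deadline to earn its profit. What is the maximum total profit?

348

By profit: G(d1,73), A(d5,67), F(d5,63), B(d1,62), C(d5,59), E(d6,50), H(d3,36), D(d3,13)
G→slot 1; A→slot 5; F→slot 4; B skipped; C→slot 3; E→slot 6; H→slot 2; D skipped.
Profit = 73 + 36 + 59 + 63 + 67 + 50 = 348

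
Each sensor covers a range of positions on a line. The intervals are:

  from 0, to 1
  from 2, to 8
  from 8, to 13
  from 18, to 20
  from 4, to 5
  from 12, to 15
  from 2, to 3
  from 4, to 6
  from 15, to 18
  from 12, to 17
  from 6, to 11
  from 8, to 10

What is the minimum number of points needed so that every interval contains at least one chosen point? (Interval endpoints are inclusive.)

6

Process intervals by earliest right end; each time one isn't hit yet, stab at its right endpoint.
By right end: [0,1]  [2,3]  [4,5]  [4,6]  [2,8]  [8,10]  [6,11]  [8,13]  [12,15]  [12,17]  [15,18]  [18,20]
[0,1] uncovered → point at 1; [2,3] uncovered → point at 3; [4,5] uncovered → point at 5; [8,10] uncovered → point at 10; [12,15] uncovered → point at 15; [18,20] uncovered → point at 20.
Points: 1, 3, 5, 10, 15, 20 (6 total).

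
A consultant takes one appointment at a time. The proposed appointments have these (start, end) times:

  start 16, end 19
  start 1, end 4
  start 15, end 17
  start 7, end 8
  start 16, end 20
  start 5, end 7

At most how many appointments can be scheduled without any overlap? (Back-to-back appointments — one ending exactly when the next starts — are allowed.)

By end time: (1,4), (5,7), (7,8), (15,17), (16,19), (16,20).
Pick (1,4); next start ≥ 4 → (5,7); next start ≥ 7 → (7,8); next start ≥ 8 → (15,17).
Selected 4 appointments.

4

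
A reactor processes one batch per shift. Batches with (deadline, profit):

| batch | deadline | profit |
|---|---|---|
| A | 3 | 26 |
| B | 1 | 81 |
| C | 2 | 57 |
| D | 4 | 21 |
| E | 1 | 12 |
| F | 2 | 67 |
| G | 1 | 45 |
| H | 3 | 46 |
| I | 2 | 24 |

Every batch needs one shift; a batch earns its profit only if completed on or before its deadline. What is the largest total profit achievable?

Take jobs in profit order; each goes to the latest open slot no later than its deadline.
By profit: B(d1,81), F(d2,67), C(d2,57), H(d3,46), G(d1,45), A(d3,26), I(d2,24), D(d4,21), E(d1,12)
B→slot 1; F→slot 2; C skipped; H→slot 3; G skipped; A skipped; I skipped; D→slot 4; E skipped.
Profit = 81 + 67 + 46 + 21 = 215

215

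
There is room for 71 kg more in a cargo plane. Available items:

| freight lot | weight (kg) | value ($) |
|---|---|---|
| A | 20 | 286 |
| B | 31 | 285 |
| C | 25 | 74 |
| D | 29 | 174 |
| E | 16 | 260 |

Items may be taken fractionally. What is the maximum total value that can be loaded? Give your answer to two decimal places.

855.00

Order: E (260/16=16.25) > A (286/20=14.30) > B (285/31=9.19) > D (174/29=6.00) > C (74/25=2.96)
Fill: take E (16 @ 260) → take A (20 @ 286) → take B (31 @ 285) → take 4/29 of D → 24.00; 71/71 used.
Total value = 855.00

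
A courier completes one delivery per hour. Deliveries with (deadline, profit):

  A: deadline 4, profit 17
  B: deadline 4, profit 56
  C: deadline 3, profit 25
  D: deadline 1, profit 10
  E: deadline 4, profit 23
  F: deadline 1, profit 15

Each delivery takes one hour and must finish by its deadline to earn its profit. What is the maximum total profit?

121

Take jobs in profit order; each goes to the latest open slot no later than its deadline.
By profit: B(d4,56), C(d3,25), E(d4,23), A(d4,17), F(d1,15), D(d1,10)
B→slot 4; C→slot 3; E→slot 2; A→slot 1; F skipped; D skipped.
Profit = 17 + 23 + 25 + 56 = 121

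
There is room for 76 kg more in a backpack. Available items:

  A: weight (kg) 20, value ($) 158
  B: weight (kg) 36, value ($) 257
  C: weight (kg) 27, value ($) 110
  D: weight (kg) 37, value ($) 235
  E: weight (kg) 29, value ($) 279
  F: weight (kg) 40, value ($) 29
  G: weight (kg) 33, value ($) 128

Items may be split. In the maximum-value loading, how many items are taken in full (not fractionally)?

2

Sort by value per unit weight and fill in that order.
Order: E (279/29=9.62) > A (158/20=7.90) > B (257/36=7.14) > D (235/37=6.35) > C (110/27=4.07) > G (128/33=3.88) > F (29/40=0.72)
Fill: take E (29 @ 279) → take A (20 @ 158) → take 27/36 of B → 192.75; 76/76 used.
2 item(s) taken whole; one partial (take 27/36 of B).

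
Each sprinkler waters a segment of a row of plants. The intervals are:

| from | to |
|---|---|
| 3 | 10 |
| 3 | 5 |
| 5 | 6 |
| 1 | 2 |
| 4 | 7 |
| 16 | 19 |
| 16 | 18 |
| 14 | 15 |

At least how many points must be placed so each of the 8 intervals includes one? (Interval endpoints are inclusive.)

4

Process intervals by earliest right end; each time one isn't hit yet, stab at its right endpoint.
Sorted: [1,2] [3,5] [5,6] [4,7] [3,10] [14,15] [16,18] [16,19]
{[1,2]} hit by 2; {[3,5],[5,6],[4,7],[3,10]} hit by 5; {[14,15]} hit by 15; {[16,18],[16,19]} hit by 18.
Points: 2, 5, 15, 18 (4 total).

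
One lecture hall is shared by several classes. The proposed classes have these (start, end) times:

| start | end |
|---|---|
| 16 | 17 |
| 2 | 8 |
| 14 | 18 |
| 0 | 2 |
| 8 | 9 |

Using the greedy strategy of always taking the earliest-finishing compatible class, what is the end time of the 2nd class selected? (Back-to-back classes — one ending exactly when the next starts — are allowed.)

Sorted by end: (0,2)  (2,8)  (8,9)  (16,17)  (14,18)
take (0,2); take (2,8); take (8,9); take (16,17).
Selected: (0,2) (2,8) (8,9) (16,17)

8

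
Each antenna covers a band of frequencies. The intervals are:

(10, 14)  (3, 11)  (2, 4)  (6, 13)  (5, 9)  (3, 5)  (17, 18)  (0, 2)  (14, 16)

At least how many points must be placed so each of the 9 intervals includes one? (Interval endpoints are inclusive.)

Sorted: [0,2] [2,4] [3,5] [5,9] [3,11] [6,13] [10,14] [14,16] [17,18]
{[0,2],[2,4]} hit by 2; {[3,5],[5,9],[3,11]} hit by 5; {[6,13],[10,14]} hit by 13; {[14,16]} hit by 16; {[17,18]} hit by 18.
Points: 2, 5, 13, 16, 18 (5 total).

5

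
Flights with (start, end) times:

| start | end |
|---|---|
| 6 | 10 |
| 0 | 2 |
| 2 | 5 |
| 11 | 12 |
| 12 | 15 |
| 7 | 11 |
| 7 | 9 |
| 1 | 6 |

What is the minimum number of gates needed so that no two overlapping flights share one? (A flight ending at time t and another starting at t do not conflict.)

starts: [0, 1, 2, 6, 7, 7, 11, 12]
ends:   [2, 5, 6, 9, 10, 11, 12, 15]
s0→1 s1→2 e2→1 s2→2 e5→1 e6→0 s6→1 s7→2 s7→3  — peak 3.

3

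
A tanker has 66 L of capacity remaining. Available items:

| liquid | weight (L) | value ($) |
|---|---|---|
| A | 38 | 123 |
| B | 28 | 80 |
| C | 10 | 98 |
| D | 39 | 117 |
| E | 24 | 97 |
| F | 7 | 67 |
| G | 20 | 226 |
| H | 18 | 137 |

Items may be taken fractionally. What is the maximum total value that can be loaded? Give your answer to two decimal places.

Order: G (226/20=11.30) > C (98/10=9.80) > F (67/7=9.57) > H (137/18=7.61) > E (97/24=4.04) > A (123/38=3.24) > D (117/39=3.00) > B (80/28=2.86)
Fill: take G (20 @ 226) → take C (10 @ 98) → take F (7 @ 67) → take H (18 @ 137) → take 11/24 of E → 44.46; 66/66 used.
Total value = 572.46

572.46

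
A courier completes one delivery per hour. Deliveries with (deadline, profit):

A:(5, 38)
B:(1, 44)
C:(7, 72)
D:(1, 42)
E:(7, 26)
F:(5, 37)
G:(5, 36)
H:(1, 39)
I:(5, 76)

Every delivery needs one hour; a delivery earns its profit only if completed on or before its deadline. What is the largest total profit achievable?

Profit order: I=76 C=72 B=44 D=42 H=39 A=38 F=37 G=36 E=26
Assign: I→slot 5, C→slot 7, B→slot 1, D skipped, H skipped, A→slot 4, F→slot 3, G→slot 2, E→slot 6.
Slots: [1:B] [2:G] [3:F] [4:A] [5:I] [6:E] [7:C]
Profit = 44 + 36 + 37 + 38 + 76 + 26 + 72 = 329

329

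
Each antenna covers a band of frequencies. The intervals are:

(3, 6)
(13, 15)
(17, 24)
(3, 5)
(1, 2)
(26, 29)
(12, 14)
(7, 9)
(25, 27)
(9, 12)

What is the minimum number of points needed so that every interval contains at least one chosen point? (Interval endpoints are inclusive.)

By right end: [1,2]  [3,5]  [3,6]  [7,9]  [9,12]  [12,14]  [13,15]  [17,24]  [25,27]  [26,29]
[1,2] uncovered → point at 2; [3,5] uncovered → point at 5; [7,9] uncovered → point at 9; [12,14] uncovered → point at 14; [17,24] uncovered → point at 24; [25,27] uncovered → point at 27.
Points: 2, 5, 9, 14, 24, 27 (6 total).

6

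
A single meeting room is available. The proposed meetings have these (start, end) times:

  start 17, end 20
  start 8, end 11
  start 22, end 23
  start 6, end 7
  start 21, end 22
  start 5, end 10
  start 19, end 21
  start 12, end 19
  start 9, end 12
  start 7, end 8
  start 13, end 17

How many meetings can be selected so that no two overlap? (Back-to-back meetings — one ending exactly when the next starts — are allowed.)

7

Greedy by earliest finish: after sorting by end time, pick each interval compatible with the last pick.
By end time: (6,7), (7,8), (5,10), (8,11), (9,12), (13,17), (12,19), (17,20), (19,21), (21,22), (22,23).
Pick (6,7); next start ≥ 7 → (7,8); next start ≥ 8 → (8,11); next start ≥ 11 → (13,17); next start ≥ 17 → (17,20); next start ≥ 20 → (21,22); next start ≥ 22 → (22,23).
Selected 7 meetings.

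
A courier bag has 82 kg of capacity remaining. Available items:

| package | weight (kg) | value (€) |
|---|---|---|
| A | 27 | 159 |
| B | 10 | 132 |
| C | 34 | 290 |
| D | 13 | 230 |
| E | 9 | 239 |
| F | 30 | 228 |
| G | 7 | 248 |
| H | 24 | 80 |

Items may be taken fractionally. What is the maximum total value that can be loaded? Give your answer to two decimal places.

1207.40

Greedy by value/weight ratio, highest first.
Ratios (sorted): G 35.43, E 26.56, D 17.69, B 13.20, C 8.53, F 7.60, A 5.89, H 3.33
take G (7 @ 248); take E (9 @ 239); take D (13 @ 230); take B (10 @ 132); take C (34 @ 290); take 9/30 of F → 68.40. Capacity used 82/82.
Total value = 1207.40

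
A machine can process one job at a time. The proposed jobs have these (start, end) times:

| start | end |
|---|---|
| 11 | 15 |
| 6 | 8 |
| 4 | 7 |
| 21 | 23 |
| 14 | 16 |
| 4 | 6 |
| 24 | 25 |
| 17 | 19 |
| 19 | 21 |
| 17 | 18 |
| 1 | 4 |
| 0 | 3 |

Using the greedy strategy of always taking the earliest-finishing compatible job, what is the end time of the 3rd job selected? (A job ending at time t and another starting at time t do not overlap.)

8

Greedy by earliest finish: after sorting by end time, pick each interval compatible with the last pick.
By end time: (0,3), (1,4), (4,6), (4,7), (6,8), (11,15), (14,16), (17,18), (17,19), (19,21), (21,23), (24,25).
Pick (0,3); next start ≥ 3 → (4,6); next start ≥ 6 → (6,8); next start ≥ 8 → (11,15); next start ≥ 15 → (17,18); next start ≥ 18 → (19,21); next start ≥ 21 → (21,23); next start ≥ 23 → (24,25).
Selected: (0,3) (4,6) (6,8) (11,15) (17,18) (19,21) (21,23) (24,25)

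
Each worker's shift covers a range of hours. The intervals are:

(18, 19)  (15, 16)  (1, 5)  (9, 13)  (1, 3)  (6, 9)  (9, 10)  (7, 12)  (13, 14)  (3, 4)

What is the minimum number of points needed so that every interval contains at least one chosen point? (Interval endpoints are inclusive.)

5

Process intervals by earliest right end; each time one isn't hit yet, stab at its right endpoint.
By right end: [1,3]  [3,4]  [1,5]  [6,9]  [9,10]  [7,12]  [9,13]  [13,14]  [15,16]  [18,19]
[1,3] uncovered → point at 3; [6,9] uncovered → point at 9; [13,14] uncovered → point at 14; [15,16] uncovered → point at 16; [18,19] uncovered → point at 19.
Points: 3, 9, 14, 16, 19 (5 total).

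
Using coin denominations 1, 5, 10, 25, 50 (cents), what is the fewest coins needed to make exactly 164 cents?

164 = 3×50 + 1×10 + 4×1
Total coins = 3 + 1 + 4 = 8

8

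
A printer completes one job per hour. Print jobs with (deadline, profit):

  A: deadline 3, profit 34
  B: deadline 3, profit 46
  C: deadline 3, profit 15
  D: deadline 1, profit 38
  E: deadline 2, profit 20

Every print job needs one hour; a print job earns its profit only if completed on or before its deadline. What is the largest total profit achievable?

Profit order: B=46 D=38 A=34 E=20 C=15
Assign: B→slot 3, D→slot 1, A→slot 2, E skipped, C skipped.
Slots: [1:D] [2:A] [3:B]
Profit = 38 + 34 + 46 = 118

118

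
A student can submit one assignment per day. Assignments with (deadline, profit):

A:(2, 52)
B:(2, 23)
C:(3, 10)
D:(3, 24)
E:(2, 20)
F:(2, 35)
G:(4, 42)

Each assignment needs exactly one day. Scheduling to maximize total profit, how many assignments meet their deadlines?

By profit: A(d2,52), G(d4,42), F(d2,35), D(d3,24), B(d2,23), E(d2,20), C(d3,10)
A→slot 2; G→slot 4; F→slot 1; D→slot 3; B skipped; E skipped; C skipped.
4 of 7 scheduled.

4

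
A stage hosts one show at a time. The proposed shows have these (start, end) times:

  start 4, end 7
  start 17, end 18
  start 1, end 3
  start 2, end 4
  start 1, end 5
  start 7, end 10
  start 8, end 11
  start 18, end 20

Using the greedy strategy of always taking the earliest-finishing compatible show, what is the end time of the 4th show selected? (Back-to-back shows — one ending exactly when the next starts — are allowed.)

18

Sort by end time and greedily take each interval whose start is ≥ the last chosen end.
Sorted by end: (1,3)  (2,4)  (1,5)  (4,7)  (7,10)  (8,11)  (17,18)  (18,20)
take (1,3); take (4,7); take (7,10); skip (8,11); take (17,18); take (18,20).
Selected: (1,3) (4,7) (7,10) (17,18) (18,20)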